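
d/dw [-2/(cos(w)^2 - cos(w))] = 2*(sin(w)/cos(w)^2 - 2*tan(w))/(cos(w) - 1)^2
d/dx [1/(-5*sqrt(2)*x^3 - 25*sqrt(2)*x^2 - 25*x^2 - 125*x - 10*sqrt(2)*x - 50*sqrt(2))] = (3*sqrt(2)*x^2 + 10*x + 10*sqrt(2)*x + 2*sqrt(2) + 25)/(5*(sqrt(2)*x^3 + 5*x^2 + 5*sqrt(2)*x^2 + 2*sqrt(2)*x + 25*x + 10*sqrt(2))^2)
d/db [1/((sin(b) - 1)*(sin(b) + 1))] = -2*sin(b)/cos(b)^3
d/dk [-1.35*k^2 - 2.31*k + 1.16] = -2.7*k - 2.31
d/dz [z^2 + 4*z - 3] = 2*z + 4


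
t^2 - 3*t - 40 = (t - 8)*(t + 5)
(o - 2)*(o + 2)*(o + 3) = o^3 + 3*o^2 - 4*o - 12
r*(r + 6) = r^2 + 6*r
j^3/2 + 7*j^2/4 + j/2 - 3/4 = (j/2 + 1/2)*(j - 1/2)*(j + 3)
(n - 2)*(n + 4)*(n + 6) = n^3 + 8*n^2 + 4*n - 48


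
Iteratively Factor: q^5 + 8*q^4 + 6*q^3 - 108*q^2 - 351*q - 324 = (q + 3)*(q^4 + 5*q^3 - 9*q^2 - 81*q - 108) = (q - 4)*(q + 3)*(q^3 + 9*q^2 + 27*q + 27) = (q - 4)*(q + 3)^2*(q^2 + 6*q + 9) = (q - 4)*(q + 3)^3*(q + 3)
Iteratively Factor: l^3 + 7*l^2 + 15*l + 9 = (l + 3)*(l^2 + 4*l + 3) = (l + 1)*(l + 3)*(l + 3)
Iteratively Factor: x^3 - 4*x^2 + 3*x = (x)*(x^2 - 4*x + 3) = x*(x - 3)*(x - 1)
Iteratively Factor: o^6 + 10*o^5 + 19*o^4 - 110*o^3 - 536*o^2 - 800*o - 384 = (o + 4)*(o^5 + 6*o^4 - 5*o^3 - 90*o^2 - 176*o - 96) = (o + 4)^2*(o^4 + 2*o^3 - 13*o^2 - 38*o - 24) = (o + 1)*(o + 4)^2*(o^3 + o^2 - 14*o - 24) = (o + 1)*(o + 2)*(o + 4)^2*(o^2 - o - 12) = (o - 4)*(o + 1)*(o + 2)*(o + 4)^2*(o + 3)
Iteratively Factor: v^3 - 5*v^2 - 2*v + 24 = (v - 3)*(v^2 - 2*v - 8) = (v - 4)*(v - 3)*(v + 2)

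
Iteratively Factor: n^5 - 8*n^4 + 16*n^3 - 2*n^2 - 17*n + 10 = (n - 1)*(n^4 - 7*n^3 + 9*n^2 + 7*n - 10) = (n - 1)^2*(n^3 - 6*n^2 + 3*n + 10) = (n - 5)*(n - 1)^2*(n^2 - n - 2) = (n - 5)*(n - 1)^2*(n + 1)*(n - 2)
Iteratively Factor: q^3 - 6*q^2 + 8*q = (q)*(q^2 - 6*q + 8) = q*(q - 2)*(q - 4)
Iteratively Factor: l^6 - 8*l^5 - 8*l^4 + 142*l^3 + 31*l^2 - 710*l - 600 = (l - 5)*(l^5 - 3*l^4 - 23*l^3 + 27*l^2 + 166*l + 120) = (l - 5)*(l + 2)*(l^4 - 5*l^3 - 13*l^2 + 53*l + 60) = (l - 5)*(l + 1)*(l + 2)*(l^3 - 6*l^2 - 7*l + 60) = (l - 5)*(l + 1)*(l + 2)*(l + 3)*(l^2 - 9*l + 20) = (l - 5)^2*(l + 1)*(l + 2)*(l + 3)*(l - 4)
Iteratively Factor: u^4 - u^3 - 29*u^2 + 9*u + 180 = (u - 5)*(u^3 + 4*u^2 - 9*u - 36) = (u - 5)*(u - 3)*(u^2 + 7*u + 12) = (u - 5)*(u - 3)*(u + 4)*(u + 3)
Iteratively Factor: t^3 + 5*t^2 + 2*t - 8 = (t + 2)*(t^2 + 3*t - 4) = (t + 2)*(t + 4)*(t - 1)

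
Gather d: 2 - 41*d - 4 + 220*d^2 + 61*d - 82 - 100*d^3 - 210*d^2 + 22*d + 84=-100*d^3 + 10*d^2 + 42*d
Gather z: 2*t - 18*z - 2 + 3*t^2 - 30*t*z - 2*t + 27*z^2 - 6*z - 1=3*t^2 + 27*z^2 + z*(-30*t - 24) - 3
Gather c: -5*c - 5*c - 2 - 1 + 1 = -10*c - 2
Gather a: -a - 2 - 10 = -a - 12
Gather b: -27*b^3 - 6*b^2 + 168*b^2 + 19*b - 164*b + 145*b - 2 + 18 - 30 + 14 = -27*b^3 + 162*b^2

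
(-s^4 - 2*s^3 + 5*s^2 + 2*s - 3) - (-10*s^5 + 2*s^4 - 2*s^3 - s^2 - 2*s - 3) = 10*s^5 - 3*s^4 + 6*s^2 + 4*s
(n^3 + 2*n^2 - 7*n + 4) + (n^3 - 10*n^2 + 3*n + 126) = 2*n^3 - 8*n^2 - 4*n + 130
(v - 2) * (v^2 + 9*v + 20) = v^3 + 7*v^2 + 2*v - 40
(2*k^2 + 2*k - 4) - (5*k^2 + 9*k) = -3*k^2 - 7*k - 4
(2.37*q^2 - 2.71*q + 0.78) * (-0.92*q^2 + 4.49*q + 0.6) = -2.1804*q^4 + 13.1345*q^3 - 11.4635*q^2 + 1.8762*q + 0.468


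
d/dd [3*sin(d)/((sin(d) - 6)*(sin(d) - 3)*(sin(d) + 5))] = 6*(-sin(d)^3 + 2*sin(d)^2 + 45)*cos(d)/((sin(d) - 6)^2*(sin(d) - 3)^2*(sin(d) + 5)^2)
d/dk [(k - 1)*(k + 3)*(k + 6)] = 3*k^2 + 16*k + 9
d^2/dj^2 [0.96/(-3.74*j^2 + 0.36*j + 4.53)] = (-26.856192*j^2 + 2.585088*j + 0.96*(7.48*j - 0.36)*(14.96*j - 0.72) + 32.529024)/(-3.74*j^2 + 0.36*j + 4.53)^3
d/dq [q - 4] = 1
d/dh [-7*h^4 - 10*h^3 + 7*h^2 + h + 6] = -28*h^3 - 30*h^2 + 14*h + 1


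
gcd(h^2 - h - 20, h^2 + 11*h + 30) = 1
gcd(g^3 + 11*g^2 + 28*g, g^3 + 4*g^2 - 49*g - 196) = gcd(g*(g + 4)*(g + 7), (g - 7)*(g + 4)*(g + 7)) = g^2 + 11*g + 28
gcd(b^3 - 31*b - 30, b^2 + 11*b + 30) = b + 5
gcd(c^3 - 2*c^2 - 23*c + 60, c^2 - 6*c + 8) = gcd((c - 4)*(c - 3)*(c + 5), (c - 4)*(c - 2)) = c - 4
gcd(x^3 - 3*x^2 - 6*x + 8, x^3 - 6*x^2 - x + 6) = x - 1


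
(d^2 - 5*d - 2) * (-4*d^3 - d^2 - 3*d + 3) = -4*d^5 + 19*d^4 + 10*d^3 + 20*d^2 - 9*d - 6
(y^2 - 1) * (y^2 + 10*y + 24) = y^4 + 10*y^3 + 23*y^2 - 10*y - 24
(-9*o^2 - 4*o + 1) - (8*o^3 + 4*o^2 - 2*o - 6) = -8*o^3 - 13*o^2 - 2*o + 7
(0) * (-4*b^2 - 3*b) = 0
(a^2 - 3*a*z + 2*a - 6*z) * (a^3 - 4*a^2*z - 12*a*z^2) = a^5 - 7*a^4*z + 2*a^4 - 14*a^3*z + 36*a^2*z^3 + 72*a*z^3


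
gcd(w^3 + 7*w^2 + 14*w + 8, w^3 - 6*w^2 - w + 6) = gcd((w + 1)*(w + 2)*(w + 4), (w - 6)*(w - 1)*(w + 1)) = w + 1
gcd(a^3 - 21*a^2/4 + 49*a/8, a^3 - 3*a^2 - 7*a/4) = a^2 - 7*a/2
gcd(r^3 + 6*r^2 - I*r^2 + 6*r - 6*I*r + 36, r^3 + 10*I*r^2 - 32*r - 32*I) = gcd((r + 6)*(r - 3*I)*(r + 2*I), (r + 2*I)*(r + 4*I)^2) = r + 2*I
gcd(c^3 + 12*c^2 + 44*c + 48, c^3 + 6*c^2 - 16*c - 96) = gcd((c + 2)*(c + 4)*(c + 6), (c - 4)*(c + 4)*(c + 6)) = c^2 + 10*c + 24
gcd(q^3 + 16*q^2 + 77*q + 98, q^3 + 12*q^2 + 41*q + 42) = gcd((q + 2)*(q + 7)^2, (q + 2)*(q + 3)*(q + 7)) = q^2 + 9*q + 14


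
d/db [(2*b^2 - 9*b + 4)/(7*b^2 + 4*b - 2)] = (71*b^2 - 64*b + 2)/(49*b^4 + 56*b^3 - 12*b^2 - 16*b + 4)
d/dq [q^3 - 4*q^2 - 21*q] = 3*q^2 - 8*q - 21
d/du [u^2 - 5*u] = 2*u - 5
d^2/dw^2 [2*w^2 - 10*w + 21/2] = 4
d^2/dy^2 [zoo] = 0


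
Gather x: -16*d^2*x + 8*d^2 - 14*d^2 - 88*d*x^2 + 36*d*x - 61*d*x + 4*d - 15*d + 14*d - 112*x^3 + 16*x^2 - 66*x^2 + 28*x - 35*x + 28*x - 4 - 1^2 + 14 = -6*d^2 + 3*d - 112*x^3 + x^2*(-88*d - 50) + x*(-16*d^2 - 25*d + 21) + 9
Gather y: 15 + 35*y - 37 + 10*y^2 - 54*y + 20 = 10*y^2 - 19*y - 2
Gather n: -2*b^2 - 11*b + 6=-2*b^2 - 11*b + 6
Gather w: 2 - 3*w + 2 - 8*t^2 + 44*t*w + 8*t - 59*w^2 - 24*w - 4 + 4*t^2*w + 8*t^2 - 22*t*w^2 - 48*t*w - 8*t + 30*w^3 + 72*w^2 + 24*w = 30*w^3 + w^2*(13 - 22*t) + w*(4*t^2 - 4*t - 3)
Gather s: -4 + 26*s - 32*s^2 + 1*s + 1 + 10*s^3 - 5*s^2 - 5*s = 10*s^3 - 37*s^2 + 22*s - 3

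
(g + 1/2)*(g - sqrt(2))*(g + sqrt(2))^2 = g^4 + g^3/2 + sqrt(2)*g^3 - 2*g^2 + sqrt(2)*g^2/2 - 2*sqrt(2)*g - g - sqrt(2)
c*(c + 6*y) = c^2 + 6*c*y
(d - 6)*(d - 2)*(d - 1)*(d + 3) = d^4 - 6*d^3 - 7*d^2 + 48*d - 36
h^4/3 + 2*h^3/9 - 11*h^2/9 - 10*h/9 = h*(h/3 + 1/3)*(h - 2)*(h + 5/3)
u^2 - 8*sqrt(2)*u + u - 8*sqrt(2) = (u + 1)*(u - 8*sqrt(2))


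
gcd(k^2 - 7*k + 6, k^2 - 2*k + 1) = k - 1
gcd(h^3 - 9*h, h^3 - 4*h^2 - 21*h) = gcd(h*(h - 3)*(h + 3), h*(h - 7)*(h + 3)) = h^2 + 3*h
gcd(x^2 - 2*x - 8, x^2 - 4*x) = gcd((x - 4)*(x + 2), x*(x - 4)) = x - 4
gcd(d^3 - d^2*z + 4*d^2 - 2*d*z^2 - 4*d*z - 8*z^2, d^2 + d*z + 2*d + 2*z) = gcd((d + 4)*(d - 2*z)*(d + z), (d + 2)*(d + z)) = d + z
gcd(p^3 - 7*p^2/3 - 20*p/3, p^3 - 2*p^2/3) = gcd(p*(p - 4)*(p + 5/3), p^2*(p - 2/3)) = p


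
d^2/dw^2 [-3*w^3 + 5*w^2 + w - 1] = 10 - 18*w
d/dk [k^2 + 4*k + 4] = 2*k + 4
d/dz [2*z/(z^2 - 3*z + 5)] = 2*(5 - z^2)/(z^4 - 6*z^3 + 19*z^2 - 30*z + 25)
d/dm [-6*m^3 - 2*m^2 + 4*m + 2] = -18*m^2 - 4*m + 4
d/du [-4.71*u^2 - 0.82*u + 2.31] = -9.42*u - 0.82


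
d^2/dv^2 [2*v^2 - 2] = 4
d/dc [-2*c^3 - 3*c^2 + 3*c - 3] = -6*c^2 - 6*c + 3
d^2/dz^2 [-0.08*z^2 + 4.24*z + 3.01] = -0.160000000000000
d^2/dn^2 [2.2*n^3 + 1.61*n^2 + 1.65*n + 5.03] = 13.2*n + 3.22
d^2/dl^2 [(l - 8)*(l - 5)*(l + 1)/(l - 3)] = 2*(l^3 - 9*l^2 + 27*l + 13)/(l^3 - 9*l^2 + 27*l - 27)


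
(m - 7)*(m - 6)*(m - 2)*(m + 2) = m^4 - 13*m^3 + 38*m^2 + 52*m - 168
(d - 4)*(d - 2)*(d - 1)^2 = d^4 - 8*d^3 + 21*d^2 - 22*d + 8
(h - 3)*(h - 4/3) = h^2 - 13*h/3 + 4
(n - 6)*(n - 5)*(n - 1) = n^3 - 12*n^2 + 41*n - 30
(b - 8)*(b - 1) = b^2 - 9*b + 8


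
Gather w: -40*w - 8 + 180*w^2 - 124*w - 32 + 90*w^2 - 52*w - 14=270*w^2 - 216*w - 54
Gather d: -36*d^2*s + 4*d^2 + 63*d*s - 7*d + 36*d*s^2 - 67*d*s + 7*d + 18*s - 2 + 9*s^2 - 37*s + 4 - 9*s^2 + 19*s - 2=d^2*(4 - 36*s) + d*(36*s^2 - 4*s)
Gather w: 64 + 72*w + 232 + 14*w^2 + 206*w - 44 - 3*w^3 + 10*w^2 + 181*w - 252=-3*w^3 + 24*w^2 + 459*w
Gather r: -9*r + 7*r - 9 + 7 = -2*r - 2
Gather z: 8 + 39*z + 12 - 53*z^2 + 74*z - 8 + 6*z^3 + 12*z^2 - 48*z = 6*z^3 - 41*z^2 + 65*z + 12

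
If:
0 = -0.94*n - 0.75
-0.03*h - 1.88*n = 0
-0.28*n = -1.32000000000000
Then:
No Solution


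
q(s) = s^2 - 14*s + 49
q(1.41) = 31.25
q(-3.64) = 113.21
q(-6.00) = 169.00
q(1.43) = 31.02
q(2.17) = 23.33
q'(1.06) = -11.88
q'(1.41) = -11.18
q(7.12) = 0.01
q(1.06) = 35.28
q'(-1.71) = -17.42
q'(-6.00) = -26.00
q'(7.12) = 0.24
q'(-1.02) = -16.04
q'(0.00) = -14.00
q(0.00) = 49.00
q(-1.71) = 75.86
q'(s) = 2*s - 14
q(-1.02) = 64.32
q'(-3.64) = -21.28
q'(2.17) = -9.66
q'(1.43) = -11.14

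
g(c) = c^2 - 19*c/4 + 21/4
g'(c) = 2*c - 19/4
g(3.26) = 0.39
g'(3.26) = 1.77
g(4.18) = 2.87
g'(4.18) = 3.61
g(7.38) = 24.66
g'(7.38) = 10.01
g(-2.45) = 22.89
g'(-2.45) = -9.65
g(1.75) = 0.00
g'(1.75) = -1.25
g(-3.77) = 37.37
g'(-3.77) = -12.29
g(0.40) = 3.51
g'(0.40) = -3.95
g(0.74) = 2.28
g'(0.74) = -3.27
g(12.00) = 92.25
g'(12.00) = 19.25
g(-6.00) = 69.75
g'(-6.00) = -16.75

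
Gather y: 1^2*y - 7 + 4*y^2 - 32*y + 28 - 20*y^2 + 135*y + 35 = -16*y^2 + 104*y + 56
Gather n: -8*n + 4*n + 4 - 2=2 - 4*n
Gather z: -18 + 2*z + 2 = 2*z - 16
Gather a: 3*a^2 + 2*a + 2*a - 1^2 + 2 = 3*a^2 + 4*a + 1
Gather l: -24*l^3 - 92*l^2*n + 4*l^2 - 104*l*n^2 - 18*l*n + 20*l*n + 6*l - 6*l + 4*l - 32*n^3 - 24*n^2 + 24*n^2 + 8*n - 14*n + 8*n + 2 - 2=-24*l^3 + l^2*(4 - 92*n) + l*(-104*n^2 + 2*n + 4) - 32*n^3 + 2*n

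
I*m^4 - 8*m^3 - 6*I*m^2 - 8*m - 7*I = (m + I)^2*(m + 7*I)*(I*m + 1)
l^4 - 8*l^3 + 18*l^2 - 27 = (l - 3)^3*(l + 1)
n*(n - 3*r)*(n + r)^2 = n^4 - n^3*r - 5*n^2*r^2 - 3*n*r^3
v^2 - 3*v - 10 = (v - 5)*(v + 2)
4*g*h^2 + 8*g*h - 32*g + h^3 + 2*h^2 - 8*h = (4*g + h)*(h - 2)*(h + 4)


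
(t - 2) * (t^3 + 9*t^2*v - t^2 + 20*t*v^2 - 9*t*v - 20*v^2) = t^4 + 9*t^3*v - 3*t^3 + 20*t^2*v^2 - 27*t^2*v + 2*t^2 - 60*t*v^2 + 18*t*v + 40*v^2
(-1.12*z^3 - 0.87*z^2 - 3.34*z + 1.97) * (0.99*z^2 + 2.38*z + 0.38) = -1.1088*z^5 - 3.5269*z^4 - 5.8028*z^3 - 6.3295*z^2 + 3.4194*z + 0.7486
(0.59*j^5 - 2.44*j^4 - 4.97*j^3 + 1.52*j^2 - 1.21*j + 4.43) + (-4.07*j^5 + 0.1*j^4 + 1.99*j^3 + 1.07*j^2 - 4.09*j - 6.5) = -3.48*j^5 - 2.34*j^4 - 2.98*j^3 + 2.59*j^2 - 5.3*j - 2.07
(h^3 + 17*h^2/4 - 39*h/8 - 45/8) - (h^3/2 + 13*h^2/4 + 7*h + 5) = h^3/2 + h^2 - 95*h/8 - 85/8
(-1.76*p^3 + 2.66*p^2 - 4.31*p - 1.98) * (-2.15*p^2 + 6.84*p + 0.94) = 3.784*p^5 - 17.7574*p^4 + 25.8065*p^3 - 22.723*p^2 - 17.5946*p - 1.8612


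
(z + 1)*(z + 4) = z^2 + 5*z + 4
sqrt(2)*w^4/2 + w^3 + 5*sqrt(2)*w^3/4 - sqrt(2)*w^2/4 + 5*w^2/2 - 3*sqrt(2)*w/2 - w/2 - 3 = (w - 1)*(w + 3/2)*(w + sqrt(2))*(sqrt(2)*w/2 + sqrt(2))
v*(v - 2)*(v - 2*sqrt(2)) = v^3 - 2*sqrt(2)*v^2 - 2*v^2 + 4*sqrt(2)*v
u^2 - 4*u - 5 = (u - 5)*(u + 1)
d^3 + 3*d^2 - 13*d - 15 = (d - 3)*(d + 1)*(d + 5)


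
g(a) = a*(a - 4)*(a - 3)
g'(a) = a*(a - 4) + a*(a - 3) + (a - 4)*(a - 3)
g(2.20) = 3.17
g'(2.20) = -4.28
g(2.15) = 3.38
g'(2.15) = -4.23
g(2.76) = 0.82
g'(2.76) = -3.79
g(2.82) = 0.60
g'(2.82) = -3.62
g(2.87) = 0.42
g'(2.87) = -3.47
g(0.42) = 3.88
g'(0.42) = 6.65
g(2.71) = 1.01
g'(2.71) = -3.91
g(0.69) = 5.28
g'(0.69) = 3.77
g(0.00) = 0.00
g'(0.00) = 12.00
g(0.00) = 0.00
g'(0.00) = 12.00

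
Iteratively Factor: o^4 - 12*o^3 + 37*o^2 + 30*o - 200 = (o - 4)*(o^3 - 8*o^2 + 5*o + 50) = (o - 4)*(o + 2)*(o^2 - 10*o + 25) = (o - 5)*(o - 4)*(o + 2)*(o - 5)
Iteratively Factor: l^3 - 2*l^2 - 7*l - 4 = (l + 1)*(l^2 - 3*l - 4) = (l - 4)*(l + 1)*(l + 1)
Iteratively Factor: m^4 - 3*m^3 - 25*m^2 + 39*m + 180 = (m + 3)*(m^3 - 6*m^2 - 7*m + 60) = (m - 4)*(m + 3)*(m^2 - 2*m - 15) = (m - 5)*(m - 4)*(m + 3)*(m + 3)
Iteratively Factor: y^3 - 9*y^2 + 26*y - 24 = (y - 2)*(y^2 - 7*y + 12) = (y - 4)*(y - 2)*(y - 3)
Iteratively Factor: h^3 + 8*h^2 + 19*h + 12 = (h + 1)*(h^2 + 7*h + 12) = (h + 1)*(h + 3)*(h + 4)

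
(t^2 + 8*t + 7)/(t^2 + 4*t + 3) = (t + 7)/(t + 3)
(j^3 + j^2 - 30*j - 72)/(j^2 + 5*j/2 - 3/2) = 2*(j^2 - 2*j - 24)/(2*j - 1)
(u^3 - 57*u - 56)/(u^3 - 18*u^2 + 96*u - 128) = (u^2 + 8*u + 7)/(u^2 - 10*u + 16)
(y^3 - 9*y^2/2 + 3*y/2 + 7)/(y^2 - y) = (2*y^3 - 9*y^2 + 3*y + 14)/(2*y*(y - 1))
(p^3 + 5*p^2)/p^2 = p + 5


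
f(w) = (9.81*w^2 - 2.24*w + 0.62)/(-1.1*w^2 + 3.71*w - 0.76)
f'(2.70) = 137.14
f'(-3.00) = 0.73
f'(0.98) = 5.65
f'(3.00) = 1195.75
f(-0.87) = -2.07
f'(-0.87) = 1.59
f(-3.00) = -4.39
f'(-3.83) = 0.57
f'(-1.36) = 1.31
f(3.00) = 174.87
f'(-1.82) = 1.10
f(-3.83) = -4.92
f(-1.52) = -2.99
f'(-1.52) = 1.23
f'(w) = (2.2*w - 3.71)*(9.81*w^2 - 2.24*w + 0.62)/(-1.1*w^2 + 3.71*w - 0.76)^2 + (19.62*w - 2.24)/(-1.1*w^2 + 3.71*w - 0.76) = (33.9311*w^2 - 13.5472*w - 0.5978)/(1.21*w^4 - 8.162*w^3 + 15.4361*w^2 - 5.6392*w + 0.5776)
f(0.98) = 4.31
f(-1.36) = -2.78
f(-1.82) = -3.33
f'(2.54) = 74.93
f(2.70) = 53.38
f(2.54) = 37.16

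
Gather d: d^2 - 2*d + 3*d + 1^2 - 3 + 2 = d^2 + d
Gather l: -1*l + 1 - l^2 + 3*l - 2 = -l^2 + 2*l - 1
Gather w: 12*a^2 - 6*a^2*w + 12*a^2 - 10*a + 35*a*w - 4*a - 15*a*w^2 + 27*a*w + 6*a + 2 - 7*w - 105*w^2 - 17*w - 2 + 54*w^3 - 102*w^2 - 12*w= 24*a^2 - 8*a + 54*w^3 + w^2*(-15*a - 207) + w*(-6*a^2 + 62*a - 36)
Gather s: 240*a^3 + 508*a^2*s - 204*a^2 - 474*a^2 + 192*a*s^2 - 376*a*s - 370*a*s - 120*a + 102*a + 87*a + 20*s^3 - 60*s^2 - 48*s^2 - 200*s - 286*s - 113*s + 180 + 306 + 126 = 240*a^3 - 678*a^2 + 69*a + 20*s^3 + s^2*(192*a - 108) + s*(508*a^2 - 746*a - 599) + 612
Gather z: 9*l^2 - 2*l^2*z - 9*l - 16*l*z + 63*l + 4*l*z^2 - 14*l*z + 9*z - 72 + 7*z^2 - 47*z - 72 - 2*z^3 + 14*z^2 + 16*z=9*l^2 + 54*l - 2*z^3 + z^2*(4*l + 21) + z*(-2*l^2 - 30*l - 22) - 144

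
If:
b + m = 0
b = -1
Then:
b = -1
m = 1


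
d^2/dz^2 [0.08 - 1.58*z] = 0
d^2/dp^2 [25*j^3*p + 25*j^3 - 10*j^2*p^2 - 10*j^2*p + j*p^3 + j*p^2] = 2*j*(-10*j + 3*p + 1)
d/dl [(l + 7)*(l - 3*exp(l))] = l - (l + 7)*(3*exp(l) - 1) - 3*exp(l)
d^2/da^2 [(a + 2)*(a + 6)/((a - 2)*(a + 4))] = 12*(a^3 + 10*a^2 + 44*a + 56)/(a^6 + 6*a^5 - 12*a^4 - 88*a^3 + 96*a^2 + 384*a - 512)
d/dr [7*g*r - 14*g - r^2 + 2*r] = 7*g - 2*r + 2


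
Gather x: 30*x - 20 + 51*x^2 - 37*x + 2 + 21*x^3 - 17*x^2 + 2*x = 21*x^3 + 34*x^2 - 5*x - 18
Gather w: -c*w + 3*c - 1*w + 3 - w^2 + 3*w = 3*c - w^2 + w*(2 - c) + 3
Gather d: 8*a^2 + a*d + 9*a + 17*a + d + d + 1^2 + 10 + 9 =8*a^2 + 26*a + d*(a + 2) + 20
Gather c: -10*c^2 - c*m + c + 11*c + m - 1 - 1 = -10*c^2 + c*(12 - m) + m - 2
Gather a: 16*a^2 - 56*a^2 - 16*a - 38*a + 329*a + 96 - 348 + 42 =-40*a^2 + 275*a - 210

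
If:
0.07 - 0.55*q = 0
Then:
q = 0.13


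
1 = 1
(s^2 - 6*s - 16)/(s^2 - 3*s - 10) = (s - 8)/(s - 5)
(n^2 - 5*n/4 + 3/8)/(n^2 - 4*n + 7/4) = (4*n - 3)/(2*(2*n - 7))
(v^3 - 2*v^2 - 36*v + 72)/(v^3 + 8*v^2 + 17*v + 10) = (v^3 - 2*v^2 - 36*v + 72)/(v^3 + 8*v^2 + 17*v + 10)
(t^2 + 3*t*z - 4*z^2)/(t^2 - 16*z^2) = (-t + z)/(-t + 4*z)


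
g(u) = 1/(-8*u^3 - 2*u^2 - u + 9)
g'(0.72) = 0.90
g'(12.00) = 0.00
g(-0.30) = 0.11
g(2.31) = -0.01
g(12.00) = 0.00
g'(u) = (24*u^2 + 4*u + 1)/(-8*u^3 - 2*u^2 - u + 9)^2 = (24*u^2 + 4*u + 1)/(8*u^3 + 2*u^2 + u - 9)^2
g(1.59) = -0.03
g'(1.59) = 0.08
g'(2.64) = 0.01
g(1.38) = -0.06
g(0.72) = 0.23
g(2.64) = -0.01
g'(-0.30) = 0.02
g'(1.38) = 0.18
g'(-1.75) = 0.03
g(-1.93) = 0.02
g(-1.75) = 0.02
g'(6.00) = 0.00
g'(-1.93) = 0.02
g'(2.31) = 0.01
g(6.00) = 0.00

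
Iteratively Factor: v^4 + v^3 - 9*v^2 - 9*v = (v + 1)*(v^3 - 9*v) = v*(v + 1)*(v^2 - 9) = v*(v - 3)*(v + 1)*(v + 3)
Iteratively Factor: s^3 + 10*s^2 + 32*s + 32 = (s + 4)*(s^2 + 6*s + 8) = (s + 4)^2*(s + 2)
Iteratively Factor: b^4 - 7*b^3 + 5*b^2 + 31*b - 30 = (b - 5)*(b^3 - 2*b^2 - 5*b + 6) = (b - 5)*(b - 1)*(b^2 - b - 6) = (b - 5)*(b - 1)*(b + 2)*(b - 3)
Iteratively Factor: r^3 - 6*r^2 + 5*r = (r - 5)*(r^2 - r) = r*(r - 5)*(r - 1)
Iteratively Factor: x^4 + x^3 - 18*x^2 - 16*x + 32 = (x + 2)*(x^3 - x^2 - 16*x + 16) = (x - 1)*(x + 2)*(x^2 - 16) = (x - 4)*(x - 1)*(x + 2)*(x + 4)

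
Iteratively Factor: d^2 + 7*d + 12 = (d + 3)*(d + 4)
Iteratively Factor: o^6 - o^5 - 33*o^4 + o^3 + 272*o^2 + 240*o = (o + 1)*(o^5 - 2*o^4 - 31*o^3 + 32*o^2 + 240*o) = (o + 1)*(o + 4)*(o^4 - 6*o^3 - 7*o^2 + 60*o) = (o + 1)*(o + 3)*(o + 4)*(o^3 - 9*o^2 + 20*o) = (o - 5)*(o + 1)*(o + 3)*(o + 4)*(o^2 - 4*o) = o*(o - 5)*(o + 1)*(o + 3)*(o + 4)*(o - 4)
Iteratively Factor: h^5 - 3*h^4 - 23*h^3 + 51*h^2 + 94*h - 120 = (h + 4)*(h^4 - 7*h^3 + 5*h^2 + 31*h - 30) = (h - 5)*(h + 4)*(h^3 - 2*h^2 - 5*h + 6) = (h - 5)*(h + 2)*(h + 4)*(h^2 - 4*h + 3) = (h - 5)*(h - 3)*(h + 2)*(h + 4)*(h - 1)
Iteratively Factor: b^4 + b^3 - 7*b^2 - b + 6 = (b - 2)*(b^3 + 3*b^2 - b - 3) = (b - 2)*(b + 1)*(b^2 + 2*b - 3) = (b - 2)*(b + 1)*(b + 3)*(b - 1)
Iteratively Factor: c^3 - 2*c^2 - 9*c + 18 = (c + 3)*(c^2 - 5*c + 6) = (c - 2)*(c + 3)*(c - 3)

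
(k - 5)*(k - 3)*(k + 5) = k^3 - 3*k^2 - 25*k + 75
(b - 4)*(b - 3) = b^2 - 7*b + 12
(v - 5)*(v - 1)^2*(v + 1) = v^4 - 6*v^3 + 4*v^2 + 6*v - 5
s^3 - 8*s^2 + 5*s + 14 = (s - 7)*(s - 2)*(s + 1)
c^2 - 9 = (c - 3)*(c + 3)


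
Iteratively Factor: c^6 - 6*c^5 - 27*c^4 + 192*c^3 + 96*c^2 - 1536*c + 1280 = (c - 4)*(c^5 - 2*c^4 - 35*c^3 + 52*c^2 + 304*c - 320) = (c - 4)*(c + 4)*(c^4 - 6*c^3 - 11*c^2 + 96*c - 80) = (c - 4)^2*(c + 4)*(c^3 - 2*c^2 - 19*c + 20) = (c - 4)^2*(c - 1)*(c + 4)*(c^2 - c - 20) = (c - 5)*(c - 4)^2*(c - 1)*(c + 4)*(c + 4)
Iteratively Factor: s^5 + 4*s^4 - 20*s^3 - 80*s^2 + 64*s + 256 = (s - 4)*(s^4 + 8*s^3 + 12*s^2 - 32*s - 64) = (s - 4)*(s + 2)*(s^3 + 6*s^2 - 32) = (s - 4)*(s + 2)*(s + 4)*(s^2 + 2*s - 8) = (s - 4)*(s - 2)*(s + 2)*(s + 4)*(s + 4)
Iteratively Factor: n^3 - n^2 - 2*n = (n)*(n^2 - n - 2) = n*(n + 1)*(n - 2)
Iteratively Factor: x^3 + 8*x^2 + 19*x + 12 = (x + 3)*(x^2 + 5*x + 4) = (x + 1)*(x + 3)*(x + 4)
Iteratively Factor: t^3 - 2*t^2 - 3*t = (t + 1)*(t^2 - 3*t) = (t - 3)*(t + 1)*(t)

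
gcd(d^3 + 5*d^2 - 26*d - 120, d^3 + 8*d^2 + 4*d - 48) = d^2 + 10*d + 24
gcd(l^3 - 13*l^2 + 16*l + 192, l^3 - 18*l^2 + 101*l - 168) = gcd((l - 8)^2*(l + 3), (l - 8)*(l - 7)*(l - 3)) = l - 8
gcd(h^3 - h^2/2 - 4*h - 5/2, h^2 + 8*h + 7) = h + 1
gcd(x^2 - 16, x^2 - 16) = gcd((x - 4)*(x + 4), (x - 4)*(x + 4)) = x^2 - 16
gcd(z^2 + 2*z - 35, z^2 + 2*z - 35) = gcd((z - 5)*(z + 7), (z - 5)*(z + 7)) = z^2 + 2*z - 35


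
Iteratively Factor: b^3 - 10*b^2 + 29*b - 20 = (b - 5)*(b^2 - 5*b + 4) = (b - 5)*(b - 4)*(b - 1)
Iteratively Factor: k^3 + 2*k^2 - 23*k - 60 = (k + 3)*(k^2 - k - 20) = (k - 5)*(k + 3)*(k + 4)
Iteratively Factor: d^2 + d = (d + 1)*(d)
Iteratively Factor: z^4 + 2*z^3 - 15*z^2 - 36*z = (z + 3)*(z^3 - z^2 - 12*z) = (z + 3)^2*(z^2 - 4*z) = z*(z + 3)^2*(z - 4)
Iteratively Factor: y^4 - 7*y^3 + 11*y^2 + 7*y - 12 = (y + 1)*(y^3 - 8*y^2 + 19*y - 12) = (y - 1)*(y + 1)*(y^2 - 7*y + 12) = (y - 3)*(y - 1)*(y + 1)*(y - 4)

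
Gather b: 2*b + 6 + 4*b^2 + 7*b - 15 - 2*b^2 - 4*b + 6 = 2*b^2 + 5*b - 3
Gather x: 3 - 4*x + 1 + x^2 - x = x^2 - 5*x + 4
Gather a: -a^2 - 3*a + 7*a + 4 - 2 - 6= -a^2 + 4*a - 4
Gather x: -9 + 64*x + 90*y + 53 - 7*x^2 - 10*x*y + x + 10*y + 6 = -7*x^2 + x*(65 - 10*y) + 100*y + 50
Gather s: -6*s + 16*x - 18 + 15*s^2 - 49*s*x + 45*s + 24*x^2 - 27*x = 15*s^2 + s*(39 - 49*x) + 24*x^2 - 11*x - 18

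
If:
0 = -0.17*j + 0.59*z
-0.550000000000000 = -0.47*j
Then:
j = 1.17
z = 0.34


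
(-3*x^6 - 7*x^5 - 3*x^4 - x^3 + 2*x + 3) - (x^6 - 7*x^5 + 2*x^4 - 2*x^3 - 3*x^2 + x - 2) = -4*x^6 - 5*x^4 + x^3 + 3*x^2 + x + 5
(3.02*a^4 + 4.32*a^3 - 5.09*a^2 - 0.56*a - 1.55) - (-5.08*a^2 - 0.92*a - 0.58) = 3.02*a^4 + 4.32*a^3 - 0.00999999999999979*a^2 + 0.36*a - 0.97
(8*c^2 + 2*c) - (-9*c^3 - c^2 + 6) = 9*c^3 + 9*c^2 + 2*c - 6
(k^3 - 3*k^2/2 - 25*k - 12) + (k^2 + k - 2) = k^3 - k^2/2 - 24*k - 14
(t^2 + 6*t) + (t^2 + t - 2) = 2*t^2 + 7*t - 2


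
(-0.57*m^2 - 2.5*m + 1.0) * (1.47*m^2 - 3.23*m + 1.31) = -0.8379*m^4 - 1.8339*m^3 + 8.7983*m^2 - 6.505*m + 1.31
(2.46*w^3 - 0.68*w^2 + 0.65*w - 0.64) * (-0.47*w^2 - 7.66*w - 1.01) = -1.1562*w^5 - 18.524*w^4 + 2.4187*w^3 - 3.9914*w^2 + 4.2459*w + 0.6464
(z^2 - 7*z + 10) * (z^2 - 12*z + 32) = z^4 - 19*z^3 + 126*z^2 - 344*z + 320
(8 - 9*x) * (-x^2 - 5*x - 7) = 9*x^3 + 37*x^2 + 23*x - 56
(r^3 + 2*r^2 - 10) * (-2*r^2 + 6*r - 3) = -2*r^5 + 2*r^4 + 9*r^3 + 14*r^2 - 60*r + 30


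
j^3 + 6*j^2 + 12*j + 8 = (j + 2)^3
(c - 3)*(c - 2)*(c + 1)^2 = c^4 - 3*c^3 - 3*c^2 + 7*c + 6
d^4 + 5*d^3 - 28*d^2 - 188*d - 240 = (d - 6)*(d + 2)*(d + 4)*(d + 5)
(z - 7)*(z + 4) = z^2 - 3*z - 28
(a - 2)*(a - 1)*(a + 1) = a^3 - 2*a^2 - a + 2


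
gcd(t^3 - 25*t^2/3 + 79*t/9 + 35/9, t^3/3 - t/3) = 1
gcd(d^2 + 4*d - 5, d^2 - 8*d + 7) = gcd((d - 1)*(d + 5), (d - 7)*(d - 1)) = d - 1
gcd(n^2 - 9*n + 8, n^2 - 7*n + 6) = n - 1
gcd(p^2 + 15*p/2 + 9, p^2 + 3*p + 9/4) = p + 3/2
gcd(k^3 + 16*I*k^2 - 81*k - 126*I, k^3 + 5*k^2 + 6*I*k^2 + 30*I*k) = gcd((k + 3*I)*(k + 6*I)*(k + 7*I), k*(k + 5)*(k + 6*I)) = k + 6*I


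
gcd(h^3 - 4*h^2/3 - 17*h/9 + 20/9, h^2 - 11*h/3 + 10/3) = h - 5/3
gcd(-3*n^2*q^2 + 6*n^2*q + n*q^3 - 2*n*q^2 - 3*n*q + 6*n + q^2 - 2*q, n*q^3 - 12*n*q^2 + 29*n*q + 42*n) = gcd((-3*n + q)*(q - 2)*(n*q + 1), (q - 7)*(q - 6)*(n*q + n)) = 1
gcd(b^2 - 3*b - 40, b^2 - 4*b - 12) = 1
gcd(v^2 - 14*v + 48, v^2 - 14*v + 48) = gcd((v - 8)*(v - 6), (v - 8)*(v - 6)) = v^2 - 14*v + 48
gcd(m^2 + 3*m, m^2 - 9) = m + 3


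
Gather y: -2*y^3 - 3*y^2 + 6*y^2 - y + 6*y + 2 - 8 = -2*y^3 + 3*y^2 + 5*y - 6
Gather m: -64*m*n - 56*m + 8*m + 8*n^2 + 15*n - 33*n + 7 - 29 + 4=m*(-64*n - 48) + 8*n^2 - 18*n - 18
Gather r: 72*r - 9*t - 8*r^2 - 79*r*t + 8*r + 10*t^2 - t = -8*r^2 + r*(80 - 79*t) + 10*t^2 - 10*t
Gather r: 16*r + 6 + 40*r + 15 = 56*r + 21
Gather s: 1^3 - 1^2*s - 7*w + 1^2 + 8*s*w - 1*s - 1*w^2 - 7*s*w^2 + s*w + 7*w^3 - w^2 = s*(-7*w^2 + 9*w - 2) + 7*w^3 - 2*w^2 - 7*w + 2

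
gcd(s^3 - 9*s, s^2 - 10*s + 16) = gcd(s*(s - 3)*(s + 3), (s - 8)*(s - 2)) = 1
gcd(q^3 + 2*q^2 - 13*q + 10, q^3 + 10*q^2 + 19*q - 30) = q^2 + 4*q - 5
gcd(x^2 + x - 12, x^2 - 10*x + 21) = x - 3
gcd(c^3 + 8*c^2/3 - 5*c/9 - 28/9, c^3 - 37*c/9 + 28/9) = c^2 + 4*c/3 - 7/3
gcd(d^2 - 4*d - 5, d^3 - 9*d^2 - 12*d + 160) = d - 5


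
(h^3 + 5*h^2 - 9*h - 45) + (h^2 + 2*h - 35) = h^3 + 6*h^2 - 7*h - 80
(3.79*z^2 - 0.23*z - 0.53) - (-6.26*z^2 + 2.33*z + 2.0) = 10.05*z^2 - 2.56*z - 2.53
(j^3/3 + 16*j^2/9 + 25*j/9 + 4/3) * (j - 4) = j^4/3 + 4*j^3/9 - 13*j^2/3 - 88*j/9 - 16/3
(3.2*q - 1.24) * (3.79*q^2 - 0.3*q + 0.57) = 12.128*q^3 - 5.6596*q^2 + 2.196*q - 0.7068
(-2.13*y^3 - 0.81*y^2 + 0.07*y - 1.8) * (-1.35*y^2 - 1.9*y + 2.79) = 2.8755*y^5 + 5.1405*y^4 - 4.4982*y^3 + 0.0371000000000001*y^2 + 3.6153*y - 5.022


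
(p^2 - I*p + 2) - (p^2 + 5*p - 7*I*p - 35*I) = -5*p + 6*I*p + 2 + 35*I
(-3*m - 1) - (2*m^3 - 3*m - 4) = 3 - 2*m^3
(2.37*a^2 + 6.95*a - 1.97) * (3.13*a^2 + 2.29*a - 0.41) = 7.4181*a^4 + 27.1808*a^3 + 8.7777*a^2 - 7.3608*a + 0.8077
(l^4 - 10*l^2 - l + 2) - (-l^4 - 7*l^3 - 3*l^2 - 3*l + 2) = 2*l^4 + 7*l^3 - 7*l^2 + 2*l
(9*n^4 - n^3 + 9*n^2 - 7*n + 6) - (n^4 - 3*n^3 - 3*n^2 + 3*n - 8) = 8*n^4 + 2*n^3 + 12*n^2 - 10*n + 14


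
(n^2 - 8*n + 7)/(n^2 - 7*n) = (n - 1)/n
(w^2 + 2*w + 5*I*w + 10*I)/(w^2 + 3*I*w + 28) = (w^2 + w*(2 + 5*I) + 10*I)/(w^2 + 3*I*w + 28)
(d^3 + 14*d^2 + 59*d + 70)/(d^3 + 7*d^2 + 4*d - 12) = (d^2 + 12*d + 35)/(d^2 + 5*d - 6)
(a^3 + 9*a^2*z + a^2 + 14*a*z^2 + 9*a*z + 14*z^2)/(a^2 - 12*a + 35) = (a^3 + 9*a^2*z + a^2 + 14*a*z^2 + 9*a*z + 14*z^2)/(a^2 - 12*a + 35)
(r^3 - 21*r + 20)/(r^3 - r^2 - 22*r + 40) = (r - 1)/(r - 2)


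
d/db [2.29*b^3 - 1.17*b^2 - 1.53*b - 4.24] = 6.87*b^2 - 2.34*b - 1.53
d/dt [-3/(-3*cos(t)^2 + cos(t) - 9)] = 3*(6*cos(t) - 1)*sin(t)/(3*sin(t)^2 + cos(t) - 12)^2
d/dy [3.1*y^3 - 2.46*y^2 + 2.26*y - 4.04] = 9.3*y^2 - 4.92*y + 2.26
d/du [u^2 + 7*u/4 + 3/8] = 2*u + 7/4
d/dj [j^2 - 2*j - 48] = 2*j - 2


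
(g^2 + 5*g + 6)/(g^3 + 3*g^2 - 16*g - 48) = (g + 2)/(g^2 - 16)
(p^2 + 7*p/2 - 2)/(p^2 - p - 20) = (p - 1/2)/(p - 5)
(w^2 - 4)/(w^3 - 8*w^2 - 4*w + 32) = 1/(w - 8)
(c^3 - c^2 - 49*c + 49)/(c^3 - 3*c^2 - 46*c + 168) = (c^2 - 8*c + 7)/(c^2 - 10*c + 24)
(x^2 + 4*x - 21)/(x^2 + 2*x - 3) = (x^2 + 4*x - 21)/(x^2 + 2*x - 3)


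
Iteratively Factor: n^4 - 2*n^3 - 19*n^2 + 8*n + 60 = (n + 2)*(n^3 - 4*n^2 - 11*n + 30) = (n + 2)*(n + 3)*(n^2 - 7*n + 10) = (n - 2)*(n + 2)*(n + 3)*(n - 5)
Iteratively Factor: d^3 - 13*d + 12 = (d + 4)*(d^2 - 4*d + 3) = (d - 1)*(d + 4)*(d - 3)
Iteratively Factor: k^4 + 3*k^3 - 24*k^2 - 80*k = (k + 4)*(k^3 - k^2 - 20*k) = (k - 5)*(k + 4)*(k^2 + 4*k) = (k - 5)*(k + 4)^2*(k)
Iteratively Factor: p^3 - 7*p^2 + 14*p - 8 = (p - 2)*(p^2 - 5*p + 4) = (p - 4)*(p - 2)*(p - 1)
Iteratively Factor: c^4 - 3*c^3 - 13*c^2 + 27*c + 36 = (c + 3)*(c^3 - 6*c^2 + 5*c + 12) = (c - 4)*(c + 3)*(c^2 - 2*c - 3) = (c - 4)*(c - 3)*(c + 3)*(c + 1)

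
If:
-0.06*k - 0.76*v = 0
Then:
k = -12.6666666666667*v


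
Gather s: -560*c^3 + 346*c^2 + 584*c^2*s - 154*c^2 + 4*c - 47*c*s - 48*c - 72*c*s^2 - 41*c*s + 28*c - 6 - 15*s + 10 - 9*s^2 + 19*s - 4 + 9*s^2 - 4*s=-560*c^3 + 192*c^2 - 72*c*s^2 - 16*c + s*(584*c^2 - 88*c)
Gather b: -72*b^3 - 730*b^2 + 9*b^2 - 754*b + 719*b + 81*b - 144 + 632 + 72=-72*b^3 - 721*b^2 + 46*b + 560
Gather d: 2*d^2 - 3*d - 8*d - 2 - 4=2*d^2 - 11*d - 6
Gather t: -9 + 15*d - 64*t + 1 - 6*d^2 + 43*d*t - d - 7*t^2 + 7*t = -6*d^2 + 14*d - 7*t^2 + t*(43*d - 57) - 8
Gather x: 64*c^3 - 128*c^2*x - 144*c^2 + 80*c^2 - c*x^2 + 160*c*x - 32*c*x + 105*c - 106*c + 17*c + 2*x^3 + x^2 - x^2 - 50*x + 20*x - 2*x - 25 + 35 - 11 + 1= 64*c^3 - 64*c^2 - c*x^2 + 16*c + 2*x^3 + x*(-128*c^2 + 128*c - 32)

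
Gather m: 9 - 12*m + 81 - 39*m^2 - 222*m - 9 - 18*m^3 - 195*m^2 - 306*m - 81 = -18*m^3 - 234*m^2 - 540*m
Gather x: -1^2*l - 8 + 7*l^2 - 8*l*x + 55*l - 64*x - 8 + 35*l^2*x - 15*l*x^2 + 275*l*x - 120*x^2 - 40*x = 7*l^2 + 54*l + x^2*(-15*l - 120) + x*(35*l^2 + 267*l - 104) - 16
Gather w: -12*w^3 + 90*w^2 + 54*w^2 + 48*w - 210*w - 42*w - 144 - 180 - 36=-12*w^3 + 144*w^2 - 204*w - 360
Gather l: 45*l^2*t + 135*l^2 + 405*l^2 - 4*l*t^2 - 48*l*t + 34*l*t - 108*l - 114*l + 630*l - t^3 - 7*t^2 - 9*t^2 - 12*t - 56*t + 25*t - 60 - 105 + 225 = l^2*(45*t + 540) + l*(-4*t^2 - 14*t + 408) - t^3 - 16*t^2 - 43*t + 60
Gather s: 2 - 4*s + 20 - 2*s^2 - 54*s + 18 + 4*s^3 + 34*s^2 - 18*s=4*s^3 + 32*s^2 - 76*s + 40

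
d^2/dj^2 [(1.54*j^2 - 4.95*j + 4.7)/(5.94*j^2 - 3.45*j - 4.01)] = (1.13686837721616e-13*j^4 - 286.1892*j^3 + 1215.088776*j^2 - 1285.33878*j + 522.274118)/(209.584584*j^6 - 365.18526*j^5 - 212.359158*j^4 + 451.997955*j^3 + 143.360307*j^2 - 166.429035*j - 64.481201)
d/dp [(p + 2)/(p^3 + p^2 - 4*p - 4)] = (1 - 2*p)/(p^4 - 2*p^3 - 3*p^2 + 4*p + 4)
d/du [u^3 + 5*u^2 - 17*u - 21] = 3*u^2 + 10*u - 17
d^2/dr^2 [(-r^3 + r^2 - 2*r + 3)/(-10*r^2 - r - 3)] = 2*(181*r^3 - 801*r^2 - 243*r + 72)/(1000*r^6 + 300*r^5 + 930*r^4 + 181*r^3 + 279*r^2 + 27*r + 27)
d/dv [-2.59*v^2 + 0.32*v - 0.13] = 0.32 - 5.18*v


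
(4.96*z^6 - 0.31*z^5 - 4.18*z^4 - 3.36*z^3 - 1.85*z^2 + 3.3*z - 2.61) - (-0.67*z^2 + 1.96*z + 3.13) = 4.96*z^6 - 0.31*z^5 - 4.18*z^4 - 3.36*z^3 - 1.18*z^2 + 1.34*z - 5.74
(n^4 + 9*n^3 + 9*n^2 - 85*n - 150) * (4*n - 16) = 4*n^5 + 20*n^4 - 108*n^3 - 484*n^2 + 760*n + 2400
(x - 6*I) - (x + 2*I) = -8*I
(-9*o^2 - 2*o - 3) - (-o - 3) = -9*o^2 - o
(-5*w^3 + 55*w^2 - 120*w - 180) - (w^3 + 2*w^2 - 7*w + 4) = -6*w^3 + 53*w^2 - 113*w - 184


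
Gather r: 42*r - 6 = 42*r - 6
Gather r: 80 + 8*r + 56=8*r + 136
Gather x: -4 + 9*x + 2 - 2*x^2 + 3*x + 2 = -2*x^2 + 12*x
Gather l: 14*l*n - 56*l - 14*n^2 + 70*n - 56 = l*(14*n - 56) - 14*n^2 + 70*n - 56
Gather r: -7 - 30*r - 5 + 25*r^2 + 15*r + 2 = 25*r^2 - 15*r - 10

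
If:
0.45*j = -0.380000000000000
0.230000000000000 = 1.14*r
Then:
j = -0.84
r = 0.20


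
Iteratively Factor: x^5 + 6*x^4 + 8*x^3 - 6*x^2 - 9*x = (x + 3)*(x^4 + 3*x^3 - x^2 - 3*x) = x*(x + 3)*(x^3 + 3*x^2 - x - 3) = x*(x + 3)^2*(x^2 - 1) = x*(x - 1)*(x + 3)^2*(x + 1)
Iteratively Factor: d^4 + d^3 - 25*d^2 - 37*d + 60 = (d + 3)*(d^3 - 2*d^2 - 19*d + 20) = (d - 5)*(d + 3)*(d^2 + 3*d - 4) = (d - 5)*(d - 1)*(d + 3)*(d + 4)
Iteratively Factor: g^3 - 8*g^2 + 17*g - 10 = (g - 2)*(g^2 - 6*g + 5) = (g - 5)*(g - 2)*(g - 1)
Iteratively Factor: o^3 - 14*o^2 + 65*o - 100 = (o - 5)*(o^2 - 9*o + 20) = (o - 5)*(o - 4)*(o - 5)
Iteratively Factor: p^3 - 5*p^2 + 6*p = (p - 3)*(p^2 - 2*p) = p*(p - 3)*(p - 2)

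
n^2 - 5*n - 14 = (n - 7)*(n + 2)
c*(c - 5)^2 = c^3 - 10*c^2 + 25*c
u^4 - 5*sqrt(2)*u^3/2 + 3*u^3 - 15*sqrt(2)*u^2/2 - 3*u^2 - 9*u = u*(u + 3)*(u - 3*sqrt(2))*(u + sqrt(2)/2)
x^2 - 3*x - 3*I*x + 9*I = (x - 3)*(x - 3*I)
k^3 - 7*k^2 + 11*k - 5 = (k - 5)*(k - 1)^2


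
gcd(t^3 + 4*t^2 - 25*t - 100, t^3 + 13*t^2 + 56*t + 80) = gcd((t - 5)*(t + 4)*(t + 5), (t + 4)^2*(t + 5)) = t^2 + 9*t + 20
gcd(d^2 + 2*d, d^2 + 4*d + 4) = d + 2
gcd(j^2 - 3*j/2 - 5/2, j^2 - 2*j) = 1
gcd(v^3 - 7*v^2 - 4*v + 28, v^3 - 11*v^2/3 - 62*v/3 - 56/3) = v^2 - 5*v - 14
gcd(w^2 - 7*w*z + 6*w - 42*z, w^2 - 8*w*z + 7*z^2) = -w + 7*z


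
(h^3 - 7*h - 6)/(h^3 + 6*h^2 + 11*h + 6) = (h - 3)/(h + 3)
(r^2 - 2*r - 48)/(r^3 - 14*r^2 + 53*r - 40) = (r + 6)/(r^2 - 6*r + 5)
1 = 1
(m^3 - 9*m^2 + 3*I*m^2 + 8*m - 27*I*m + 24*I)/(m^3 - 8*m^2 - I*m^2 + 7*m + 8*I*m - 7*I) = (m^2 + m*(-8 + 3*I) - 24*I)/(m^2 - m*(7 + I) + 7*I)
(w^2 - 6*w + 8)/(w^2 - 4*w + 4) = (w - 4)/(w - 2)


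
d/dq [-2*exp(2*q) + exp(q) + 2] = (1 - 4*exp(q))*exp(q)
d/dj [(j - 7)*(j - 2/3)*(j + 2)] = 3*j^2 - 34*j/3 - 32/3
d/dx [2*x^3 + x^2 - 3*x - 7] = 6*x^2 + 2*x - 3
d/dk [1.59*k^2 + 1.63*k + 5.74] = 3.18*k + 1.63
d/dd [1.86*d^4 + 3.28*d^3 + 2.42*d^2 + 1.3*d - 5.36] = 7.44*d^3 + 9.84*d^2 + 4.84*d + 1.3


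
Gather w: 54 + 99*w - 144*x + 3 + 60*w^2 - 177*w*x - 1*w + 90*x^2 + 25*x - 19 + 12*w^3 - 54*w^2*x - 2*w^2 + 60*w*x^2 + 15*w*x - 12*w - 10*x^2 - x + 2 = 12*w^3 + w^2*(58 - 54*x) + w*(60*x^2 - 162*x + 86) + 80*x^2 - 120*x + 40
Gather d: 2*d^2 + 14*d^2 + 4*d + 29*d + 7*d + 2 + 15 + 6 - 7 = 16*d^2 + 40*d + 16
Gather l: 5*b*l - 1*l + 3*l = l*(5*b + 2)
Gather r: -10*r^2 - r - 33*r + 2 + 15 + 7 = -10*r^2 - 34*r + 24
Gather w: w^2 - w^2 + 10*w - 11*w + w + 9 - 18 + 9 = 0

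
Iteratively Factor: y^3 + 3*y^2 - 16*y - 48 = (y + 4)*(y^2 - y - 12) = (y - 4)*(y + 4)*(y + 3)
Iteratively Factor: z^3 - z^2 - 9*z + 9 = (z + 3)*(z^2 - 4*z + 3) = (z - 1)*(z + 3)*(z - 3)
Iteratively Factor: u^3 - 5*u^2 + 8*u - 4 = (u - 2)*(u^2 - 3*u + 2) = (u - 2)*(u - 1)*(u - 2)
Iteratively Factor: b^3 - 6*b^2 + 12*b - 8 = (b - 2)*(b^2 - 4*b + 4) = (b - 2)^2*(b - 2)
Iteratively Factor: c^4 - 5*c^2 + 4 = (c + 1)*(c^3 - c^2 - 4*c + 4) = (c + 1)*(c + 2)*(c^2 - 3*c + 2) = (c - 2)*(c + 1)*(c + 2)*(c - 1)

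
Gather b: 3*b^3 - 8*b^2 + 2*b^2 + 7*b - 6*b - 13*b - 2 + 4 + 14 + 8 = 3*b^3 - 6*b^2 - 12*b + 24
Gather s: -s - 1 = -s - 1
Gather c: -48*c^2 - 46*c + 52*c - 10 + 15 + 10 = -48*c^2 + 6*c + 15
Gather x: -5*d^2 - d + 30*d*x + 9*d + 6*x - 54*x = -5*d^2 + 8*d + x*(30*d - 48)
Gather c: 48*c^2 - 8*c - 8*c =48*c^2 - 16*c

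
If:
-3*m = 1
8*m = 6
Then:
No Solution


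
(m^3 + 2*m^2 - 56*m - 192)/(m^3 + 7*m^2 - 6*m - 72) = (m - 8)/(m - 3)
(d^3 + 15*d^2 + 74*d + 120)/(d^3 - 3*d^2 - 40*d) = (d^2 + 10*d + 24)/(d*(d - 8))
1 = 1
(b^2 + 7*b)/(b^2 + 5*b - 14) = b/(b - 2)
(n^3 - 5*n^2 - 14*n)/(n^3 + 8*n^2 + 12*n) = (n - 7)/(n + 6)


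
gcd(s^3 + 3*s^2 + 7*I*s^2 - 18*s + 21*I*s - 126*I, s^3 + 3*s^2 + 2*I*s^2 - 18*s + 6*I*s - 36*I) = s^2 + 3*s - 18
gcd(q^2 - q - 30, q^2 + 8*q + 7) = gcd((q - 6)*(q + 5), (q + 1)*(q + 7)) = 1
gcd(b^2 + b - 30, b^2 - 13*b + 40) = b - 5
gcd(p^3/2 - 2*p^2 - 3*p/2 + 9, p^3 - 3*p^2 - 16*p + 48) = p - 3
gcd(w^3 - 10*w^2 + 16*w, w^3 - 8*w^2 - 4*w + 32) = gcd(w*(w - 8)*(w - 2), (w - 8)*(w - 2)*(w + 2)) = w^2 - 10*w + 16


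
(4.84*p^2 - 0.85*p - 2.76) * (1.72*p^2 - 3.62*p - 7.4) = 8.3248*p^4 - 18.9828*p^3 - 37.4862*p^2 + 16.2812*p + 20.424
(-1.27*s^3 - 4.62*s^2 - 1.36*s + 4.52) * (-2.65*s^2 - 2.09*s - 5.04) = 3.3655*s^5 + 14.8973*s^4 + 19.6606*s^3 + 14.1492*s^2 - 2.5924*s - 22.7808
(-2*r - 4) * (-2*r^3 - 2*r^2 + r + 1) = 4*r^4 + 12*r^3 + 6*r^2 - 6*r - 4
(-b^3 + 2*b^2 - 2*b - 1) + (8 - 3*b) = -b^3 + 2*b^2 - 5*b + 7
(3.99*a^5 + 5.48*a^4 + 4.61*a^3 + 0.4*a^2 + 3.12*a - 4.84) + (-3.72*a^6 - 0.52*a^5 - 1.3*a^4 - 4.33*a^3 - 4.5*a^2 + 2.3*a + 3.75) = -3.72*a^6 + 3.47*a^5 + 4.18*a^4 + 0.28*a^3 - 4.1*a^2 + 5.42*a - 1.09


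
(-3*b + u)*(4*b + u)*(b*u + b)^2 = -12*b^4*u^2 - 24*b^4*u - 12*b^4 + b^3*u^3 + 2*b^3*u^2 + b^3*u + b^2*u^4 + 2*b^2*u^3 + b^2*u^2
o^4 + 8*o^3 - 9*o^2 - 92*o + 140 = (o - 2)^2*(o + 5)*(o + 7)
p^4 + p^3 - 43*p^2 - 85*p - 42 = (p - 7)*(p + 1)^2*(p + 6)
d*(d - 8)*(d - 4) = d^3 - 12*d^2 + 32*d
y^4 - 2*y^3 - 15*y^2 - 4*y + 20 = (y - 5)*(y - 1)*(y + 2)^2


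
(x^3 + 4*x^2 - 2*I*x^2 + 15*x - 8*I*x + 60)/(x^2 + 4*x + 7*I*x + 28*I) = (x^2 - 2*I*x + 15)/(x + 7*I)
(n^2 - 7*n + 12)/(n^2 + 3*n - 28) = (n - 3)/(n + 7)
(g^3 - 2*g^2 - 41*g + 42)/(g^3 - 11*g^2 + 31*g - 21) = (g + 6)/(g - 3)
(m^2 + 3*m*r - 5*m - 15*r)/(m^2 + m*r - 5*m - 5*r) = (m + 3*r)/(m + r)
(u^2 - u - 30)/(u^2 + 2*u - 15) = (u - 6)/(u - 3)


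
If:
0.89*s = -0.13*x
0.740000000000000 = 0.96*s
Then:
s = 0.77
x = -5.28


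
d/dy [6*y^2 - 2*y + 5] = 12*y - 2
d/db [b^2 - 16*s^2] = 2*b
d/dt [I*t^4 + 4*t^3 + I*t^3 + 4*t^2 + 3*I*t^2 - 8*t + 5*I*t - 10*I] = 4*I*t^3 + t^2*(12 + 3*I) + t*(8 + 6*I) - 8 + 5*I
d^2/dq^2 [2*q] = 0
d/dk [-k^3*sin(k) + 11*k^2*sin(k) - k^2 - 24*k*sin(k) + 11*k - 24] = -k^3*cos(k) - 3*k^2*sin(k) + 11*k^2*cos(k) + 22*k*sin(k) - 24*k*cos(k) - 2*k - 24*sin(k) + 11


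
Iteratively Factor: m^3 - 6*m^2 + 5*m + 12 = (m + 1)*(m^2 - 7*m + 12) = (m - 4)*(m + 1)*(m - 3)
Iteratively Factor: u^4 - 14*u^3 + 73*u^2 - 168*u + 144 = (u - 3)*(u^3 - 11*u^2 + 40*u - 48) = (u - 3)^2*(u^2 - 8*u + 16) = (u - 4)*(u - 3)^2*(u - 4)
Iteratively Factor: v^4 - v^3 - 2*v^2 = (v + 1)*(v^3 - 2*v^2) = v*(v + 1)*(v^2 - 2*v) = v^2*(v + 1)*(v - 2)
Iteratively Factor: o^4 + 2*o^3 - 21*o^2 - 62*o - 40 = (o + 2)*(o^3 - 21*o - 20) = (o + 2)*(o + 4)*(o^2 - 4*o - 5) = (o + 1)*(o + 2)*(o + 4)*(o - 5)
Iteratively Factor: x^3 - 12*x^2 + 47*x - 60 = (x - 5)*(x^2 - 7*x + 12) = (x - 5)*(x - 3)*(x - 4)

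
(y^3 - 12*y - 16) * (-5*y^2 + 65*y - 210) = -5*y^5 + 65*y^4 - 150*y^3 - 700*y^2 + 1480*y + 3360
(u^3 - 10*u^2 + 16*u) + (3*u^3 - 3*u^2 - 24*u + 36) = 4*u^3 - 13*u^2 - 8*u + 36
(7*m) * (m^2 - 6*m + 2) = 7*m^3 - 42*m^2 + 14*m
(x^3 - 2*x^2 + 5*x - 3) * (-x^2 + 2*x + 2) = -x^5 + 4*x^4 - 7*x^3 + 9*x^2 + 4*x - 6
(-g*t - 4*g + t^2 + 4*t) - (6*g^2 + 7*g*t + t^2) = -6*g^2 - 8*g*t - 4*g + 4*t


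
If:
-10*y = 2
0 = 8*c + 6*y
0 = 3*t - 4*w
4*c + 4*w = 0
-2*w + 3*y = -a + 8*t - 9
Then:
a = -103/10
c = 3/20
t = -1/5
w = -3/20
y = -1/5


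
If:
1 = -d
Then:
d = -1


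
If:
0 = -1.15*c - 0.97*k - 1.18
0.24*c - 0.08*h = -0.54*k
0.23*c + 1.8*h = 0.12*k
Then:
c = -1.70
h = 0.27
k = 0.79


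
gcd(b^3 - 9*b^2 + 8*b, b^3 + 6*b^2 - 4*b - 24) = 1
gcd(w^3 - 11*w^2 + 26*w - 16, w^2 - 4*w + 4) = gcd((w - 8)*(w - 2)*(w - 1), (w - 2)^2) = w - 2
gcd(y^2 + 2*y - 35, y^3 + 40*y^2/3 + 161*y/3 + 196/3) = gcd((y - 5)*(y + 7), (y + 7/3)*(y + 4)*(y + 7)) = y + 7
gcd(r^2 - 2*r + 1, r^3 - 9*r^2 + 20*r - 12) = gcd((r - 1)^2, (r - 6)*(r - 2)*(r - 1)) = r - 1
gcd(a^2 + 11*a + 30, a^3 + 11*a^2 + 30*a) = a^2 + 11*a + 30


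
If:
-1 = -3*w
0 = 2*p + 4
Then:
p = -2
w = 1/3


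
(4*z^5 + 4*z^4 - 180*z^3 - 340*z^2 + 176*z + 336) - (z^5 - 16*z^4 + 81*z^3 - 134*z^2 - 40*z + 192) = 3*z^5 + 20*z^4 - 261*z^3 - 206*z^2 + 216*z + 144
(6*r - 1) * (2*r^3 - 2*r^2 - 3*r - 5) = 12*r^4 - 14*r^3 - 16*r^2 - 27*r + 5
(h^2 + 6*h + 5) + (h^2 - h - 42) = 2*h^2 + 5*h - 37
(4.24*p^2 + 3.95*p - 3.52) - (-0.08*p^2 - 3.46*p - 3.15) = 4.32*p^2 + 7.41*p - 0.37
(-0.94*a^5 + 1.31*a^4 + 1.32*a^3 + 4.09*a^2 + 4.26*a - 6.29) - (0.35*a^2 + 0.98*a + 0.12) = -0.94*a^5 + 1.31*a^4 + 1.32*a^3 + 3.74*a^2 + 3.28*a - 6.41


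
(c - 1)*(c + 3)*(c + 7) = c^3 + 9*c^2 + 11*c - 21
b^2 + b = b*(b + 1)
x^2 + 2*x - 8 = (x - 2)*(x + 4)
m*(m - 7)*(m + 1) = m^3 - 6*m^2 - 7*m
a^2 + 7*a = a*(a + 7)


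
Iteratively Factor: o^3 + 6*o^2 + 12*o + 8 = (o + 2)*(o^2 + 4*o + 4) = (o + 2)^2*(o + 2)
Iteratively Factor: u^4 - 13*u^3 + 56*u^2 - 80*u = (u - 4)*(u^3 - 9*u^2 + 20*u) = (u - 5)*(u - 4)*(u^2 - 4*u) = u*(u - 5)*(u - 4)*(u - 4)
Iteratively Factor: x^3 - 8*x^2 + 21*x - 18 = (x - 3)*(x^2 - 5*x + 6) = (x - 3)^2*(x - 2)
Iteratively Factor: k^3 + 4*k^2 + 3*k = (k)*(k^2 + 4*k + 3) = k*(k + 1)*(k + 3)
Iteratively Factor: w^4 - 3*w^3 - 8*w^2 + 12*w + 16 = (w - 4)*(w^3 + w^2 - 4*w - 4) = (w - 4)*(w - 2)*(w^2 + 3*w + 2) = (w - 4)*(w - 2)*(w + 1)*(w + 2)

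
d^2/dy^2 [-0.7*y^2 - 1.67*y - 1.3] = -1.40000000000000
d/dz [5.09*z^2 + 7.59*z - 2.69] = 10.18*z + 7.59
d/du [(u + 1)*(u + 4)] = 2*u + 5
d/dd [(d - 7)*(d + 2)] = 2*d - 5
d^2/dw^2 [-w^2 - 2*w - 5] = -2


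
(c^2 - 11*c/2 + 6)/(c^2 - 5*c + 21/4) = 2*(c - 4)/(2*c - 7)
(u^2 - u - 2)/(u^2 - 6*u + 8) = (u + 1)/(u - 4)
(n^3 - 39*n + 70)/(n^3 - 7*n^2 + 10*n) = (n + 7)/n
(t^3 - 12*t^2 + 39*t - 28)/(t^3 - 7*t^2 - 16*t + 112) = (t - 1)/(t + 4)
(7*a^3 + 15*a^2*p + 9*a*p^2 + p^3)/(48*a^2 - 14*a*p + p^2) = (7*a^3 + 15*a^2*p + 9*a*p^2 + p^3)/(48*a^2 - 14*a*p + p^2)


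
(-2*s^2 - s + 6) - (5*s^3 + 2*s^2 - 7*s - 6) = -5*s^3 - 4*s^2 + 6*s + 12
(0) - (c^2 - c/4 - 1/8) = -c^2 + c/4 + 1/8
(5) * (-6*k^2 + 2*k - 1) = -30*k^2 + 10*k - 5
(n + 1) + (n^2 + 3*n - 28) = n^2 + 4*n - 27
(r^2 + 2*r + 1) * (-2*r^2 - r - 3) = -2*r^4 - 5*r^3 - 7*r^2 - 7*r - 3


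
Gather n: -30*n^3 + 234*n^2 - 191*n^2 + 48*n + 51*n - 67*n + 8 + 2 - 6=-30*n^3 + 43*n^2 + 32*n + 4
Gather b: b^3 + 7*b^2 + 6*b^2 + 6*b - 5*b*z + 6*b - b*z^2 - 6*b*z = b^3 + 13*b^2 + b*(-z^2 - 11*z + 12)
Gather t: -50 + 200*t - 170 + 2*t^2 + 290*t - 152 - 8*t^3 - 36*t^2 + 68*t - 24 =-8*t^3 - 34*t^2 + 558*t - 396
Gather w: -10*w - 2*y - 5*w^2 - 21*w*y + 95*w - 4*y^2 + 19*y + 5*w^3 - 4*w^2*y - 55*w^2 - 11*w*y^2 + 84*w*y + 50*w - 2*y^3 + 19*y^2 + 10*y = 5*w^3 + w^2*(-4*y - 60) + w*(-11*y^2 + 63*y + 135) - 2*y^3 + 15*y^2 + 27*y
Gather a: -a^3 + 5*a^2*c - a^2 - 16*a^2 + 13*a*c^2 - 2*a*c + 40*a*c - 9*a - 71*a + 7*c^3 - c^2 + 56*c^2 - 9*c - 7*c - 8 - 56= -a^3 + a^2*(5*c - 17) + a*(13*c^2 + 38*c - 80) + 7*c^3 + 55*c^2 - 16*c - 64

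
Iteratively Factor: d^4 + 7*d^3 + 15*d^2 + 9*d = (d + 1)*(d^3 + 6*d^2 + 9*d) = (d + 1)*(d + 3)*(d^2 + 3*d) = (d + 1)*(d + 3)^2*(d)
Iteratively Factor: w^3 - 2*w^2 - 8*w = (w - 4)*(w^2 + 2*w) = w*(w - 4)*(w + 2)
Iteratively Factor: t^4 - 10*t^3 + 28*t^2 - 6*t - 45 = (t - 3)*(t^3 - 7*t^2 + 7*t + 15) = (t - 3)^2*(t^2 - 4*t - 5) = (t - 3)^2*(t + 1)*(t - 5)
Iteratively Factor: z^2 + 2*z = (z + 2)*(z)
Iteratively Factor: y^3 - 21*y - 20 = (y - 5)*(y^2 + 5*y + 4) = (y - 5)*(y + 4)*(y + 1)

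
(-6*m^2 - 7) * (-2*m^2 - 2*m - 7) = 12*m^4 + 12*m^3 + 56*m^2 + 14*m + 49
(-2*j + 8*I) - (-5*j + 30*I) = 3*j - 22*I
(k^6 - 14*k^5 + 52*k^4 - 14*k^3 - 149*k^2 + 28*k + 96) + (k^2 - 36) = k^6 - 14*k^5 + 52*k^4 - 14*k^3 - 148*k^2 + 28*k + 60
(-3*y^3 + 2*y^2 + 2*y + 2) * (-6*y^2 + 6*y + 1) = 18*y^5 - 30*y^4 - 3*y^3 + 2*y^2 + 14*y + 2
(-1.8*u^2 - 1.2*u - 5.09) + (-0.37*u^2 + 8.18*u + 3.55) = -2.17*u^2 + 6.98*u - 1.54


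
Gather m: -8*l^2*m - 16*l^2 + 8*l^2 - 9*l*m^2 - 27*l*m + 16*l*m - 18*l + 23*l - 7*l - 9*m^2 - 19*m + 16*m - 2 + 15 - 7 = -8*l^2 - 2*l + m^2*(-9*l - 9) + m*(-8*l^2 - 11*l - 3) + 6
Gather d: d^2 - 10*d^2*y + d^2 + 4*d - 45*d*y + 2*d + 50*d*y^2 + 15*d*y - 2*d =d^2*(2 - 10*y) + d*(50*y^2 - 30*y + 4)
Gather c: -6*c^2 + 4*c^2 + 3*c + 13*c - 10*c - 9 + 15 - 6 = -2*c^2 + 6*c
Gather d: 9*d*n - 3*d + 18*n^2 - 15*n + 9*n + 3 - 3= d*(9*n - 3) + 18*n^2 - 6*n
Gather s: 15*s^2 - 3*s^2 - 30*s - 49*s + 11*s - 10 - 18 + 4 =12*s^2 - 68*s - 24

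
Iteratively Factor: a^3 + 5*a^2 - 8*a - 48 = (a + 4)*(a^2 + a - 12) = (a - 3)*(a + 4)*(a + 4)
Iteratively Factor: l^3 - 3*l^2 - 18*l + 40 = (l - 5)*(l^2 + 2*l - 8) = (l - 5)*(l - 2)*(l + 4)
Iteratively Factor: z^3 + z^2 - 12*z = (z + 4)*(z^2 - 3*z) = z*(z + 4)*(z - 3)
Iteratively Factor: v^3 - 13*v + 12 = (v - 3)*(v^2 + 3*v - 4) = (v - 3)*(v - 1)*(v + 4)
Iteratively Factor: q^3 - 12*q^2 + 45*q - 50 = (q - 5)*(q^2 - 7*q + 10) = (q - 5)*(q - 2)*(q - 5)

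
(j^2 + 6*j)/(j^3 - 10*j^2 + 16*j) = (j + 6)/(j^2 - 10*j + 16)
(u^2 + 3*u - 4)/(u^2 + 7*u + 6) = (u^2 + 3*u - 4)/(u^2 + 7*u + 6)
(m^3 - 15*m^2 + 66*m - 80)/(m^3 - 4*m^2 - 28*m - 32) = (m^2 - 7*m + 10)/(m^2 + 4*m + 4)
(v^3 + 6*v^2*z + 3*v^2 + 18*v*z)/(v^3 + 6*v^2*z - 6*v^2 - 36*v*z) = (v + 3)/(v - 6)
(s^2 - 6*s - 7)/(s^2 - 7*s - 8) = (s - 7)/(s - 8)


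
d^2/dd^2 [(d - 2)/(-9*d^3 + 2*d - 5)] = 2*(-(d - 2)*(27*d^2 - 2)^2 + (27*d^2 + 27*d*(d - 2) - 2)*(9*d^3 - 2*d + 5))/(9*d^3 - 2*d + 5)^3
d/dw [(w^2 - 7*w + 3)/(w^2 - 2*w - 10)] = (5*w^2 - 26*w + 76)/(w^4 - 4*w^3 - 16*w^2 + 40*w + 100)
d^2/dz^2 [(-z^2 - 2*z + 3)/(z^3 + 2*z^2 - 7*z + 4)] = 2*(-z^3 - 9*z^2 - 39*z - 51)/(z^6 + 9*z^5 + 15*z^4 - 45*z^3 - 60*z^2 + 144*z - 64)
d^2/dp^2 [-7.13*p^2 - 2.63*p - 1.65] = -14.2600000000000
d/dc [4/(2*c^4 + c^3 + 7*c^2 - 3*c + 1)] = 4*(-8*c^3 - 3*c^2 - 14*c + 3)/(2*c^4 + c^3 + 7*c^2 - 3*c + 1)^2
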